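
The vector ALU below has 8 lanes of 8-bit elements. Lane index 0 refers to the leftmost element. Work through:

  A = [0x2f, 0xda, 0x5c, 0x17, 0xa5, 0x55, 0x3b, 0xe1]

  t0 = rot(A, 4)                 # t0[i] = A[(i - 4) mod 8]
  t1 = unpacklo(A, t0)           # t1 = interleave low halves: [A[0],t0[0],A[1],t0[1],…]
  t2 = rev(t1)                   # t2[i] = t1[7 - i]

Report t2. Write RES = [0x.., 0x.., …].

RES = [0xe1, 0x17, 0x3b, 0x5c, 0x55, 0xda, 0xa5, 0x2f]

→ t0 |a5|55|3b|e1|2f|da|5c|17|
→ t1 |2f|a5|da|55|5c|3b|17|e1|
→ t2 |e1|17|3b|5c|55|da|a5|2f|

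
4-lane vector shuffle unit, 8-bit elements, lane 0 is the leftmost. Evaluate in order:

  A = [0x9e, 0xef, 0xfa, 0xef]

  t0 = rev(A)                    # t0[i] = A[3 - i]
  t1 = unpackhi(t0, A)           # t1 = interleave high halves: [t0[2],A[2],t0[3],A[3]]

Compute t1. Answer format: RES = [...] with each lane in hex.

  t0: ef fa ef 9e
  t1: ef fa 9e ef

RES = [0xef, 0xfa, 0x9e, 0xef]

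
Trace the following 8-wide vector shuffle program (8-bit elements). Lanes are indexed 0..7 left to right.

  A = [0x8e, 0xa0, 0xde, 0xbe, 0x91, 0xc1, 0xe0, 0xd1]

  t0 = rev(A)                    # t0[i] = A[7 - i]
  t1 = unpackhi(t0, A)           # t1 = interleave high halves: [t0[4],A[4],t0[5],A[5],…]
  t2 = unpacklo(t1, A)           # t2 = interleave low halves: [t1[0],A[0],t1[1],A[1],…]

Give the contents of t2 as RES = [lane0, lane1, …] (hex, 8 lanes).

  t0: d1 e0 c1 91 be de a0 8e
  t1: be 91 de c1 a0 e0 8e d1
  t2: be 8e 91 a0 de de c1 be

RES = [ 0xbe  0x8e  0x91  0xa0  0xde  0xde  0xc1  0xbe ]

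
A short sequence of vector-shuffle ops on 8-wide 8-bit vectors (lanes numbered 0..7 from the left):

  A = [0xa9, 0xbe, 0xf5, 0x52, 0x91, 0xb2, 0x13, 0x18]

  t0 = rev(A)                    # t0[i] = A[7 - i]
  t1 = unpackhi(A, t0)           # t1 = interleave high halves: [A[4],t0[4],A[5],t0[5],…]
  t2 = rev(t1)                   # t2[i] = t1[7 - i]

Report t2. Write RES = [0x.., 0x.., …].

  t0: 18 13 b2 91 52 f5 be a9
  t1: 91 52 b2 f5 13 be 18 a9
  t2: a9 18 be 13 f5 b2 52 91

RES = [0xa9, 0x18, 0xbe, 0x13, 0xf5, 0xb2, 0x52, 0x91]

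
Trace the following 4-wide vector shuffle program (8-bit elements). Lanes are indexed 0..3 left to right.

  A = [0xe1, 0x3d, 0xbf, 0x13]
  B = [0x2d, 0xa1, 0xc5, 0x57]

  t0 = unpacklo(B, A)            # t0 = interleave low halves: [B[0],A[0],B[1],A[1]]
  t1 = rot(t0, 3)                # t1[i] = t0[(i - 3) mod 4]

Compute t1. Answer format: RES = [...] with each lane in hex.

RES = [ 0xe1  0xa1  0x3d  0x2d ]

t0 = [0x2d, 0xe1, 0xa1, 0x3d]
t1 = [0xe1, 0xa1, 0x3d, 0x2d]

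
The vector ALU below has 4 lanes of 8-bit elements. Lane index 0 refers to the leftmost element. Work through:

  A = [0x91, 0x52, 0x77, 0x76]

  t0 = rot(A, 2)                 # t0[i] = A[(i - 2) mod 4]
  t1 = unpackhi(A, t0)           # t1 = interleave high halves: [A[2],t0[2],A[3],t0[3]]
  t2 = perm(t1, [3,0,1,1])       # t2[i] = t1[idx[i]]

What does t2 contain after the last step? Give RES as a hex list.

RES = [0x52, 0x77, 0x91, 0x91]

→ t0 |77|76|91|52|
→ t1 |77|91|76|52|
→ t2 |52|77|91|91|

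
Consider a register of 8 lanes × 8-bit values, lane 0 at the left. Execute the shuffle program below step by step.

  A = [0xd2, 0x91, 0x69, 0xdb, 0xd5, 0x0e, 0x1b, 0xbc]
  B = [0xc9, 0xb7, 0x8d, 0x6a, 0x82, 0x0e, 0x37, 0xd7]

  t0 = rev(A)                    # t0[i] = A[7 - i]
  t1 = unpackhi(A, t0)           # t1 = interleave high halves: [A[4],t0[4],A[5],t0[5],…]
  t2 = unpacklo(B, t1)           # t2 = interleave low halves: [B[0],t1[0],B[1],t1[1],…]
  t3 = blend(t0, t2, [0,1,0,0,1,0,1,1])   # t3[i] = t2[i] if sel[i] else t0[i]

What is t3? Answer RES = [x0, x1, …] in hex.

t0 = [0xbc, 0x1b, 0x0e, 0xd5, 0xdb, 0x69, 0x91, 0xd2]
t1 = [0xd5, 0xdb, 0x0e, 0x69, 0x1b, 0x91, 0xbc, 0xd2]
t2 = [0xc9, 0xd5, 0xb7, 0xdb, 0x8d, 0x0e, 0x6a, 0x69]
t3 = [0xbc, 0xd5, 0x0e, 0xd5, 0x8d, 0x69, 0x6a, 0x69]

RES = [0xbc, 0xd5, 0x0e, 0xd5, 0x8d, 0x69, 0x6a, 0x69]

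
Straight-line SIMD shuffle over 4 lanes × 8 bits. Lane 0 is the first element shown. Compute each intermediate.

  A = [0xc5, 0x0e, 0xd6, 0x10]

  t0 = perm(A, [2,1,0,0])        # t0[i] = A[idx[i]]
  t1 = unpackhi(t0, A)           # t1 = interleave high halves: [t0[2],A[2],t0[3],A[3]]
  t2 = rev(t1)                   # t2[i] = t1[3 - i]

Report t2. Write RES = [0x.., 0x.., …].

RES = [0x10, 0xc5, 0xd6, 0xc5]

→ t0 |d6|0e|c5|c5|
→ t1 |c5|d6|c5|10|
→ t2 |10|c5|d6|c5|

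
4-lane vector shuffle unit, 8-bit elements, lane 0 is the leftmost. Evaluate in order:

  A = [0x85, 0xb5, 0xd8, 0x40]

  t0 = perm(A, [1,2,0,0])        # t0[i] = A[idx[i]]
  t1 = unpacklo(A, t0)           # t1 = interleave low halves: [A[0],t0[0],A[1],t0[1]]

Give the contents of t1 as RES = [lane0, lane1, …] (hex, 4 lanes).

→ t0 |b5|d8|85|85|
→ t1 |85|b5|b5|d8|

RES = [ 0x85  0xb5  0xb5  0xd8 ]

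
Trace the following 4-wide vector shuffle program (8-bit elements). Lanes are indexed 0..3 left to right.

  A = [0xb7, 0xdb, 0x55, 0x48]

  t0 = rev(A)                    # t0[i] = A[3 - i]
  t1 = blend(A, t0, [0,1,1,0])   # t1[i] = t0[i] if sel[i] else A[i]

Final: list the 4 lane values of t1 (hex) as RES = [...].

RES = [0xb7, 0x55, 0xdb, 0x48]

t0 = [0x48, 0x55, 0xdb, 0xb7]
t1 = [0xb7, 0x55, 0xdb, 0x48]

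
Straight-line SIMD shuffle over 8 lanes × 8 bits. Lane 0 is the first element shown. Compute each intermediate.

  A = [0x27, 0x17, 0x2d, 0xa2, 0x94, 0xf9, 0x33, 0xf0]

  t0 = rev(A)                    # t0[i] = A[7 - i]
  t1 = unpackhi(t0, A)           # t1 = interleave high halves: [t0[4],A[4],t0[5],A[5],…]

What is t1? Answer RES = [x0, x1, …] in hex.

RES = [0xa2, 0x94, 0x2d, 0xf9, 0x17, 0x33, 0x27, 0xf0]

→ t0 |f0|33|f9|94|a2|2d|17|27|
→ t1 |a2|94|2d|f9|17|33|27|f0|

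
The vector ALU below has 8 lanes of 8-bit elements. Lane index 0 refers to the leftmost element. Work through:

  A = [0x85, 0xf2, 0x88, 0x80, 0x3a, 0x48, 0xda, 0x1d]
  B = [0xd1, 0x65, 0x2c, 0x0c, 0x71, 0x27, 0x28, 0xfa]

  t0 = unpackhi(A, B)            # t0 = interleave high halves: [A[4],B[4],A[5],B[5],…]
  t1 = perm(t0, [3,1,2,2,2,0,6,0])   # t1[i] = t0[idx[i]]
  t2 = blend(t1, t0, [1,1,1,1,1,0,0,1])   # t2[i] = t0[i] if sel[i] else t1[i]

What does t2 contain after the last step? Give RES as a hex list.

RES = [ 0x3a  0x71  0x48  0x27  0xda  0x3a  0x1d  0xfa ]

→ t0 |3a|71|48|27|da|28|1d|fa|
→ t1 |27|71|48|48|48|3a|1d|3a|
→ t2 |3a|71|48|27|da|3a|1d|fa|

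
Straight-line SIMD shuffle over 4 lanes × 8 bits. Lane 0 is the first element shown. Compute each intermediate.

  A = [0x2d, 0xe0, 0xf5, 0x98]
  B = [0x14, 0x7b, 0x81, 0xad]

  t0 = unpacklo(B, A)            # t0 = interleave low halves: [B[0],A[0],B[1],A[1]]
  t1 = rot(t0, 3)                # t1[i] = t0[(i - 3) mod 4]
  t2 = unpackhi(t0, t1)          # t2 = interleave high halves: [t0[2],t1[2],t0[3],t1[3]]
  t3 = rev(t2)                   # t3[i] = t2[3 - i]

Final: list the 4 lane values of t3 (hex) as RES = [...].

RES = [ 0x14  0xe0  0xe0  0x7b ]

  t0: 14 2d 7b e0
  t1: 2d 7b e0 14
  t2: 7b e0 e0 14
  t3: 14 e0 e0 7b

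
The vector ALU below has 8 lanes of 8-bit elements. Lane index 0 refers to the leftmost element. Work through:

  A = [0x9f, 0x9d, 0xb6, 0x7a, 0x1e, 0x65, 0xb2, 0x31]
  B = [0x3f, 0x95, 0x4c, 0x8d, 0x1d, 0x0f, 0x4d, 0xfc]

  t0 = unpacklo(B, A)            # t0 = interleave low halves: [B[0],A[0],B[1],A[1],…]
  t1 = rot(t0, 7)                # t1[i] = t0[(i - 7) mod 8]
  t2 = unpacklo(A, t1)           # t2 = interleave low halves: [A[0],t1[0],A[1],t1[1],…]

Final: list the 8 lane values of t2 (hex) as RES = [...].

RES = [0x9f, 0x9f, 0x9d, 0x95, 0xb6, 0x9d, 0x7a, 0x4c]

→ t0 |3f|9f|95|9d|4c|b6|8d|7a|
→ t1 |9f|95|9d|4c|b6|8d|7a|3f|
→ t2 |9f|9f|9d|95|b6|9d|7a|4c|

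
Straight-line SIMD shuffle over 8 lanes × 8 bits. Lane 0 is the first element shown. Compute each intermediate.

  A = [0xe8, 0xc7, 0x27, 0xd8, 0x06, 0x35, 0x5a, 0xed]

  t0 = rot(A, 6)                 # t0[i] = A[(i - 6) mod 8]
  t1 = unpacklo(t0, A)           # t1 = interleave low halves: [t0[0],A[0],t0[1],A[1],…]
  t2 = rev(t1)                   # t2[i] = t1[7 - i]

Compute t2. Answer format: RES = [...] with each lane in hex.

  t0: 27 d8 06 35 5a ed e8 c7
  t1: 27 e8 d8 c7 06 27 35 d8
  t2: d8 35 27 06 c7 d8 e8 27

RES = [ 0xd8  0x35  0x27  0x06  0xc7  0xd8  0xe8  0x27 ]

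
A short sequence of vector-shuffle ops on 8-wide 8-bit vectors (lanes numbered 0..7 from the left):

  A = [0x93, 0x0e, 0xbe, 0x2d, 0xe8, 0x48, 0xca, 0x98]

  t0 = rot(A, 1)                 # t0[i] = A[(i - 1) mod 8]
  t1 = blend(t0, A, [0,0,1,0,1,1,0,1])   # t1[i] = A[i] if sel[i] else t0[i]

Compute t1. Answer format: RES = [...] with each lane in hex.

RES = [0x98, 0x93, 0xbe, 0xbe, 0xe8, 0x48, 0x48, 0x98]

t0 = [0x98, 0x93, 0x0e, 0xbe, 0x2d, 0xe8, 0x48, 0xca]
t1 = [0x98, 0x93, 0xbe, 0xbe, 0xe8, 0x48, 0x48, 0x98]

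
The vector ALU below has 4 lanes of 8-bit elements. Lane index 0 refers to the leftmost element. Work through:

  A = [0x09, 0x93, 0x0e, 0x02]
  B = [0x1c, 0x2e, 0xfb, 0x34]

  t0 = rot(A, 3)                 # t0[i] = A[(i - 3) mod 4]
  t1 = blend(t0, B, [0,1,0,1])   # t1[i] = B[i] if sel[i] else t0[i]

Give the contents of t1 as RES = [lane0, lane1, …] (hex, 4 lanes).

  t0: 93 0e 02 09
  t1: 93 2e 02 34

RES = [ 0x93  0x2e  0x02  0x34 ]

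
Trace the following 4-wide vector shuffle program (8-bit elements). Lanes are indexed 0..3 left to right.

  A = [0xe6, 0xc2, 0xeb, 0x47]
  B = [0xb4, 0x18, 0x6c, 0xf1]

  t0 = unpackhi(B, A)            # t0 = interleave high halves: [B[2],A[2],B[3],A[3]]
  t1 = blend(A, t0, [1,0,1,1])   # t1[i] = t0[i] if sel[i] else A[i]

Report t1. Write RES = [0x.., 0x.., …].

RES = [0x6c, 0xc2, 0xf1, 0x47]

→ t0 |6c|eb|f1|47|
→ t1 |6c|c2|f1|47|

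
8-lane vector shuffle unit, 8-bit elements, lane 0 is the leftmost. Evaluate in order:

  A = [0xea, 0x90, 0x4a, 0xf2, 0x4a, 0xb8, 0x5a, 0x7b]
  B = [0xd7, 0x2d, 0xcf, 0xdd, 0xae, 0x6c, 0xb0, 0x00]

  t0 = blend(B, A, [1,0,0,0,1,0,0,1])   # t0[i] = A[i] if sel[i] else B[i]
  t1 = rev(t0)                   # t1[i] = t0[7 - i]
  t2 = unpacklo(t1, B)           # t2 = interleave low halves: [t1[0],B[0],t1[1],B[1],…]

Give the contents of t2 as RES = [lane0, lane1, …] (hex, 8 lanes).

t0 = [0xea, 0x2d, 0xcf, 0xdd, 0x4a, 0x6c, 0xb0, 0x7b]
t1 = [0x7b, 0xb0, 0x6c, 0x4a, 0xdd, 0xcf, 0x2d, 0xea]
t2 = [0x7b, 0xd7, 0xb0, 0x2d, 0x6c, 0xcf, 0x4a, 0xdd]

RES = [ 0x7b  0xd7  0xb0  0x2d  0x6c  0xcf  0x4a  0xdd ]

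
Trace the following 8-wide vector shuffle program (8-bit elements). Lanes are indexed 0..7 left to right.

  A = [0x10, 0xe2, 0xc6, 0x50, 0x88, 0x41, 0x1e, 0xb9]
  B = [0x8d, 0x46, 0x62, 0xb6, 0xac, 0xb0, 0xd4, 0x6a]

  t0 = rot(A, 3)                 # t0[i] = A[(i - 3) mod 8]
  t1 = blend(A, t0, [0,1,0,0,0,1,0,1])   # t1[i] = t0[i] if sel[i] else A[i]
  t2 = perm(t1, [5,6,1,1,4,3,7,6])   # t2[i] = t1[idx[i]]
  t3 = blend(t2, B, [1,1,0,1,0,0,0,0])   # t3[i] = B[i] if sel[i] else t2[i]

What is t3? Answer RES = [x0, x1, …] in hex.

  t0: 41 1e b9 10 e2 c6 50 88
  t1: 10 1e c6 50 88 c6 1e 88
  t2: c6 1e 1e 1e 88 50 88 1e
  t3: 8d 46 1e b6 88 50 88 1e

RES = [ 0x8d  0x46  0x1e  0xb6  0x88  0x50  0x88  0x1e ]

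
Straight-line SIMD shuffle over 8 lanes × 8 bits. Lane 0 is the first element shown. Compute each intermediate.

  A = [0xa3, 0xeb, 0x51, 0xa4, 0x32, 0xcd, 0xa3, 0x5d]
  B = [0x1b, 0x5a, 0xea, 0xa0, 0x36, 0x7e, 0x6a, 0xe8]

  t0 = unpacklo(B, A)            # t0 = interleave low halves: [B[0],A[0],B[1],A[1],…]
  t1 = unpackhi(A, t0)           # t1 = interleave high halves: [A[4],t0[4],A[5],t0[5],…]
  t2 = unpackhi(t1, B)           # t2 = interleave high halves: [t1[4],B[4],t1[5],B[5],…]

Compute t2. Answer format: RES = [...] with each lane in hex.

  t0: 1b a3 5a eb ea 51 a0 a4
  t1: 32 ea cd 51 a3 a0 5d a4
  t2: a3 36 a0 7e 5d 6a a4 e8

RES = [0xa3, 0x36, 0xa0, 0x7e, 0x5d, 0x6a, 0xa4, 0xe8]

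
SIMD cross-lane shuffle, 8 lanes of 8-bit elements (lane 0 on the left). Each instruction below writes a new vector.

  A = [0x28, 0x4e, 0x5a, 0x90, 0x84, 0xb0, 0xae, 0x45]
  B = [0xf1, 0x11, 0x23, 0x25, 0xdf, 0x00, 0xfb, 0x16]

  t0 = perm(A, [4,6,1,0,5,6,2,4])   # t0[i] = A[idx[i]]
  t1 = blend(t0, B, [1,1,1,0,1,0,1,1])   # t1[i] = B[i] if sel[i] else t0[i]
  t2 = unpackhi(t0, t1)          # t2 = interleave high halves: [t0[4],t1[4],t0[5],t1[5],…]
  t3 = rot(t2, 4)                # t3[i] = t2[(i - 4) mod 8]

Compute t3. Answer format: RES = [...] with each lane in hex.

RES = [0x5a, 0xfb, 0x84, 0x16, 0xb0, 0xdf, 0xae, 0xae]

  t0: 84 ae 4e 28 b0 ae 5a 84
  t1: f1 11 23 28 df ae fb 16
  t2: b0 df ae ae 5a fb 84 16
  t3: 5a fb 84 16 b0 df ae ae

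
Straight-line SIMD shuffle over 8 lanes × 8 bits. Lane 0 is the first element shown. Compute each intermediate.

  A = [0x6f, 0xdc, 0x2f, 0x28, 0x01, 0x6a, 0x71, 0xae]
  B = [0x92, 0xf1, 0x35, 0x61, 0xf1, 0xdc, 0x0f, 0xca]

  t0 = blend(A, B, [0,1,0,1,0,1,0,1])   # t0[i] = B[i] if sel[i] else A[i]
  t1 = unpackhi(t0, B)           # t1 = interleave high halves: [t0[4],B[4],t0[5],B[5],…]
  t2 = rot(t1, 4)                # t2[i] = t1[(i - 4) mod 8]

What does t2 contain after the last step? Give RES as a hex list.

RES = [0x71, 0x0f, 0xca, 0xca, 0x01, 0xf1, 0xdc, 0xdc]

t0 = [0x6f, 0xf1, 0x2f, 0x61, 0x01, 0xdc, 0x71, 0xca]
t1 = [0x01, 0xf1, 0xdc, 0xdc, 0x71, 0x0f, 0xca, 0xca]
t2 = [0x71, 0x0f, 0xca, 0xca, 0x01, 0xf1, 0xdc, 0xdc]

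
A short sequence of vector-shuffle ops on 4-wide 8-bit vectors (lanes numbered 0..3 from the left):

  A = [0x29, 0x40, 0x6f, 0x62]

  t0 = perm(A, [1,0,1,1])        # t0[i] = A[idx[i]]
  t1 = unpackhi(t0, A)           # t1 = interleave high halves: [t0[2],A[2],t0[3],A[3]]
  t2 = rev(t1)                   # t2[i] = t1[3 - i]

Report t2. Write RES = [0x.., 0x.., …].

  t0: 40 29 40 40
  t1: 40 6f 40 62
  t2: 62 40 6f 40

RES = [0x62, 0x40, 0x6f, 0x40]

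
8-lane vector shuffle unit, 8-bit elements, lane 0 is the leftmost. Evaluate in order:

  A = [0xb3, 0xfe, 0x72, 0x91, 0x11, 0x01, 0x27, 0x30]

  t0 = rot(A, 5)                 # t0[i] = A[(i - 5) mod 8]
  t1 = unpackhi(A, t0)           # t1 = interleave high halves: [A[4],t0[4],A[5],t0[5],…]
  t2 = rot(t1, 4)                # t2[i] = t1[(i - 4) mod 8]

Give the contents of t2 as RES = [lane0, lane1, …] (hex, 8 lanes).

  t0: 91 11 01 27 30 b3 fe 72
  t1: 11 30 01 b3 27 fe 30 72
  t2: 27 fe 30 72 11 30 01 b3

RES = [ 0x27  0xfe  0x30  0x72  0x11  0x30  0x01  0xb3 ]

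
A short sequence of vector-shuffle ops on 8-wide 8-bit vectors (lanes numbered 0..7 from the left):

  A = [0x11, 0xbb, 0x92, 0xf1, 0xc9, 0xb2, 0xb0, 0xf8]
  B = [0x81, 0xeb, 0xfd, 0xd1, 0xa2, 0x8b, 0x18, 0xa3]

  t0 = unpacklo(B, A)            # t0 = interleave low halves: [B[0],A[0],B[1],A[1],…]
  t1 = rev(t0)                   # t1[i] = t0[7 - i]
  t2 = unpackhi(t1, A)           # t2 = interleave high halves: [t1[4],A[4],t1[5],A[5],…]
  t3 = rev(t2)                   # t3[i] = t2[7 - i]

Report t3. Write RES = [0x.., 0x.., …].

RES = [0xf8, 0x81, 0xb0, 0x11, 0xb2, 0xeb, 0xc9, 0xbb]

t0 = [0x81, 0x11, 0xeb, 0xbb, 0xfd, 0x92, 0xd1, 0xf1]
t1 = [0xf1, 0xd1, 0x92, 0xfd, 0xbb, 0xeb, 0x11, 0x81]
t2 = [0xbb, 0xc9, 0xeb, 0xb2, 0x11, 0xb0, 0x81, 0xf8]
t3 = [0xf8, 0x81, 0xb0, 0x11, 0xb2, 0xeb, 0xc9, 0xbb]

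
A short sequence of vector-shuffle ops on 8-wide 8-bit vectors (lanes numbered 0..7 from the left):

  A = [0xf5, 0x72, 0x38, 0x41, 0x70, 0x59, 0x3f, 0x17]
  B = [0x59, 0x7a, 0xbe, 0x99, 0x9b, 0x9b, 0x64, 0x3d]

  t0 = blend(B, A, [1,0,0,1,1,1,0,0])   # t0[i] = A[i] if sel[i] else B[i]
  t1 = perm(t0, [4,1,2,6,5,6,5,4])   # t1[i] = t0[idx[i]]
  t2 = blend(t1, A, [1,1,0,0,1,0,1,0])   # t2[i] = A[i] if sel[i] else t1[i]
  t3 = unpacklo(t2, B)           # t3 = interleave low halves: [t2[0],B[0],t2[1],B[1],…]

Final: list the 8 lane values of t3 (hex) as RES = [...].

  t0: f5 7a be 41 70 59 64 3d
  t1: 70 7a be 64 59 64 59 70
  t2: f5 72 be 64 70 64 3f 70
  t3: f5 59 72 7a be be 64 99

RES = [0xf5, 0x59, 0x72, 0x7a, 0xbe, 0xbe, 0x64, 0x99]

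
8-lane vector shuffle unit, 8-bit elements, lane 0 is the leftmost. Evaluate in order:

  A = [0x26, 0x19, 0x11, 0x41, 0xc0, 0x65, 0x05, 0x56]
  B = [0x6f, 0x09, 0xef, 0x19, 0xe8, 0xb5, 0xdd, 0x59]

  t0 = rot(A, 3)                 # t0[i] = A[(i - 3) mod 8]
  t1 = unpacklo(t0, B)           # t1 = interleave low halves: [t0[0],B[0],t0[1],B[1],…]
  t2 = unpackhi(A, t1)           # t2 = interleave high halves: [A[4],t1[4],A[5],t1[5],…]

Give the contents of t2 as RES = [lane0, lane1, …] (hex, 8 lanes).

RES = [ 0xc0  0x56  0x65  0xef  0x05  0x26  0x56  0x19 ]

  t0: 65 05 56 26 19 11 41 c0
  t1: 65 6f 05 09 56 ef 26 19
  t2: c0 56 65 ef 05 26 56 19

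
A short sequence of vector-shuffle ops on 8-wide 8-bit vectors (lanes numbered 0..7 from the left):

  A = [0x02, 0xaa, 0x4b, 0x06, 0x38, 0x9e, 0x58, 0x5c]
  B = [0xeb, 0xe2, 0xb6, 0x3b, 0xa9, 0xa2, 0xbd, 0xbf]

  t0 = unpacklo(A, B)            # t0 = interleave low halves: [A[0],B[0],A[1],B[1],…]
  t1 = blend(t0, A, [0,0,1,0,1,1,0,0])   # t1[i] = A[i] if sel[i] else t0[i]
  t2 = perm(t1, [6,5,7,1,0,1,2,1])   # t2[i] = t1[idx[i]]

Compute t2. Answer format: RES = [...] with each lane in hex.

RES = [0x06, 0x9e, 0x3b, 0xeb, 0x02, 0xeb, 0x4b, 0xeb]

→ t0 |02|eb|aa|e2|4b|b6|06|3b|
→ t1 |02|eb|4b|e2|38|9e|06|3b|
→ t2 |06|9e|3b|eb|02|eb|4b|eb|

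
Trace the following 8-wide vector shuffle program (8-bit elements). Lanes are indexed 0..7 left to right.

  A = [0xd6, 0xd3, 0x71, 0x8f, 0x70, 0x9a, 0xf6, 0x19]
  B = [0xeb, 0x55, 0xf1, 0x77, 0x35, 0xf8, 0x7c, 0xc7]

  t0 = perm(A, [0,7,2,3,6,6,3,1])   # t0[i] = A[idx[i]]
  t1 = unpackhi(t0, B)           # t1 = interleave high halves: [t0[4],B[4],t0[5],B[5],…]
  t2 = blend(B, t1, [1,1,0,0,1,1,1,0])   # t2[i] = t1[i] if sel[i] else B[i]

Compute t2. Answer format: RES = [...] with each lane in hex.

RES = [0xf6, 0x35, 0xf1, 0x77, 0x8f, 0x7c, 0xd3, 0xc7]

→ t0 |d6|19|71|8f|f6|f6|8f|d3|
→ t1 |f6|35|f6|f8|8f|7c|d3|c7|
→ t2 |f6|35|f1|77|8f|7c|d3|c7|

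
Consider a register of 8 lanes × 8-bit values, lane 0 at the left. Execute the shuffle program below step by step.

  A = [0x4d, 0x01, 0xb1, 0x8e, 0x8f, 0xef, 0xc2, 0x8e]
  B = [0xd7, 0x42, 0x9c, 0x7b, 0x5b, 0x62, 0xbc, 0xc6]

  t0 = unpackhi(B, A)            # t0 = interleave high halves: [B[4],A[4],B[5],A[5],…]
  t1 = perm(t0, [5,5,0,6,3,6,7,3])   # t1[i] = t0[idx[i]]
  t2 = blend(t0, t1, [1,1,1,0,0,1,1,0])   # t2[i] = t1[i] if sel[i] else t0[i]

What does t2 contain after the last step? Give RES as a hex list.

→ t0 |5b|8f|62|ef|bc|c2|c6|8e|
→ t1 |c2|c2|5b|c6|ef|c6|8e|ef|
→ t2 |c2|c2|5b|ef|bc|c6|8e|8e|

RES = [ 0xc2  0xc2  0x5b  0xef  0xbc  0xc6  0x8e  0x8e ]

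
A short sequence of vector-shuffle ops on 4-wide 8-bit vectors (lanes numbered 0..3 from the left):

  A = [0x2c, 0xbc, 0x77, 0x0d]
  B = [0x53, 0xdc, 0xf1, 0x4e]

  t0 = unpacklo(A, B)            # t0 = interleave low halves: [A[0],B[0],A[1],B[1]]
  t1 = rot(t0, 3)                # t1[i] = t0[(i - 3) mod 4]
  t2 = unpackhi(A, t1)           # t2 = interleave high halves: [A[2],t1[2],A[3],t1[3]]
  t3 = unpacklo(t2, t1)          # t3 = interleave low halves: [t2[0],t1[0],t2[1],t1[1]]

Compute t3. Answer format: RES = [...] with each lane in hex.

  t0: 2c 53 bc dc
  t1: 53 bc dc 2c
  t2: 77 dc 0d 2c
  t3: 77 53 dc bc

RES = [ 0x77  0x53  0xdc  0xbc ]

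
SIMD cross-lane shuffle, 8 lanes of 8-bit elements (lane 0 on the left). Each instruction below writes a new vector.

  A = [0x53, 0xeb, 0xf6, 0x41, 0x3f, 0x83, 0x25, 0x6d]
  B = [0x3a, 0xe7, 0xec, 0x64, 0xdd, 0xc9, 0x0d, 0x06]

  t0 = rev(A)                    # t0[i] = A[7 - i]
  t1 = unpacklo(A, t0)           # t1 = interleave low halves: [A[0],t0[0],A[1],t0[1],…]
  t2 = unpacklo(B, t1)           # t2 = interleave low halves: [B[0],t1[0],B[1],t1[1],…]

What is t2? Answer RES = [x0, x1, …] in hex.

RES = [ 0x3a  0x53  0xe7  0x6d  0xec  0xeb  0x64  0x25 ]

→ t0 |6d|25|83|3f|41|f6|eb|53|
→ t1 |53|6d|eb|25|f6|83|41|3f|
→ t2 |3a|53|e7|6d|ec|eb|64|25|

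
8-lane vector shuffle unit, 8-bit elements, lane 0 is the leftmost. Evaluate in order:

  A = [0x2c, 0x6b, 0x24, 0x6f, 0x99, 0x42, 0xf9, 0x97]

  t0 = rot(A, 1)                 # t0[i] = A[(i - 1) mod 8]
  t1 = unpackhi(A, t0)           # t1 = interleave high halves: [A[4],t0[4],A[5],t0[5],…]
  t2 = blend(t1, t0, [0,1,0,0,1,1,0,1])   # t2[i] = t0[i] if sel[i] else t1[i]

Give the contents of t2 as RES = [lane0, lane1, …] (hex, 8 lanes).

  t0: 97 2c 6b 24 6f 99 42 f9
  t1: 99 6f 42 99 f9 42 97 f9
  t2: 99 2c 42 99 6f 99 97 f9

RES = [0x99, 0x2c, 0x42, 0x99, 0x6f, 0x99, 0x97, 0xf9]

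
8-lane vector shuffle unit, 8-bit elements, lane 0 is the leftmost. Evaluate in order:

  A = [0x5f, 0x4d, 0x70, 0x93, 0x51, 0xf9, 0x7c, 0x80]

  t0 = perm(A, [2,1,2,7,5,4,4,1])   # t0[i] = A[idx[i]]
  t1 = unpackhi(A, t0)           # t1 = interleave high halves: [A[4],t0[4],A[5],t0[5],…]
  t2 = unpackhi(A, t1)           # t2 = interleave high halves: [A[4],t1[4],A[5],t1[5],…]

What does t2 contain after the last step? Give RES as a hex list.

RES = [ 0x51  0x7c  0xf9  0x51  0x7c  0x80  0x80  0x4d ]

  t0: 70 4d 70 80 f9 51 51 4d
  t1: 51 f9 f9 51 7c 51 80 4d
  t2: 51 7c f9 51 7c 80 80 4d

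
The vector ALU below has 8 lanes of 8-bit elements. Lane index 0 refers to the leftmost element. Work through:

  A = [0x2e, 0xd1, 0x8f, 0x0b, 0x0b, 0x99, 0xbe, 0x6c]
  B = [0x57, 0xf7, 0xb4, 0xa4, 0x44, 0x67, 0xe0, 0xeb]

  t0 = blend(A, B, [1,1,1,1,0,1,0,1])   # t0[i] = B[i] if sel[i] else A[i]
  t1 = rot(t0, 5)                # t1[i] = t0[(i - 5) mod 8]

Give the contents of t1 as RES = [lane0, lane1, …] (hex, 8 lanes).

RES = [ 0xa4  0x0b  0x67  0xbe  0xeb  0x57  0xf7  0xb4 ]

t0 = [0x57, 0xf7, 0xb4, 0xa4, 0x0b, 0x67, 0xbe, 0xeb]
t1 = [0xa4, 0x0b, 0x67, 0xbe, 0xeb, 0x57, 0xf7, 0xb4]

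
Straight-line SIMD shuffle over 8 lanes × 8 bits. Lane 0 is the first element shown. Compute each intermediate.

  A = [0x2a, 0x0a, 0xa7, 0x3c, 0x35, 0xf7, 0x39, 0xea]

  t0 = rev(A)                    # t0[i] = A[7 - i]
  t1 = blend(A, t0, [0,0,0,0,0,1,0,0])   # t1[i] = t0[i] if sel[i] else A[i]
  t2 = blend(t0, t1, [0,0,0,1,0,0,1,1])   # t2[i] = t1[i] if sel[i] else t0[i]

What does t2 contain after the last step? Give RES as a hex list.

→ t0 |ea|39|f7|35|3c|a7|0a|2a|
→ t1 |2a|0a|a7|3c|35|a7|39|ea|
→ t2 |ea|39|f7|3c|3c|a7|39|ea|

RES = [ 0xea  0x39  0xf7  0x3c  0x3c  0xa7  0x39  0xea ]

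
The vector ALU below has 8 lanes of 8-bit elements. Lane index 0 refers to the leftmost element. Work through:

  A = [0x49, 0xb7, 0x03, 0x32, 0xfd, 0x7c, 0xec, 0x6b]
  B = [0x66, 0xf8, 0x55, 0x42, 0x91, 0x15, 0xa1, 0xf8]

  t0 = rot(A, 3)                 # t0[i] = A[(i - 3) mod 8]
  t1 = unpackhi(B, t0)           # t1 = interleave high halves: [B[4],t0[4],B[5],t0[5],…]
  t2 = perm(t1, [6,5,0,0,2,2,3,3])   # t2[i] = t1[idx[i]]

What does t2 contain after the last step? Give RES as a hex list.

RES = [0xf8, 0x32, 0x91, 0x91, 0x15, 0x15, 0x03, 0x03]

→ t0 |7c|ec|6b|49|b7|03|32|fd|
→ t1 |91|b7|15|03|a1|32|f8|fd|
→ t2 |f8|32|91|91|15|15|03|03|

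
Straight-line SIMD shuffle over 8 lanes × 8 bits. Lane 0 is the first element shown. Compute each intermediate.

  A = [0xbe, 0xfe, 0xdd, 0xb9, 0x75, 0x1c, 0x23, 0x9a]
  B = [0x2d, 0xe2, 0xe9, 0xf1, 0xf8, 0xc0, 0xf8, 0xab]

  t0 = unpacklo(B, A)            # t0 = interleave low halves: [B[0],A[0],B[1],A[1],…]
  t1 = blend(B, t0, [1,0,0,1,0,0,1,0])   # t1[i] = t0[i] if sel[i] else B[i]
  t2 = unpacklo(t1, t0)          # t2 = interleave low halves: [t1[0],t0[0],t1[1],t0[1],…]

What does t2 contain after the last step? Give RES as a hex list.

→ t0 |2d|be|e2|fe|e9|dd|f1|b9|
→ t1 |2d|e2|e9|fe|f8|c0|f1|ab|
→ t2 |2d|2d|e2|be|e9|e2|fe|fe|

RES = [0x2d, 0x2d, 0xe2, 0xbe, 0xe9, 0xe2, 0xfe, 0xfe]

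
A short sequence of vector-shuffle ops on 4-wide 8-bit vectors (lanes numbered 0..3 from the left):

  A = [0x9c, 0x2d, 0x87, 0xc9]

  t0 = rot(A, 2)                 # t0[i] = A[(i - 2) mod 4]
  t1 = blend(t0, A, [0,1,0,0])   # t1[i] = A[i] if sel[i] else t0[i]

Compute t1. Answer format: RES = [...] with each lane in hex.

RES = [0x87, 0x2d, 0x9c, 0x2d]

→ t0 |87|c9|9c|2d|
→ t1 |87|2d|9c|2d|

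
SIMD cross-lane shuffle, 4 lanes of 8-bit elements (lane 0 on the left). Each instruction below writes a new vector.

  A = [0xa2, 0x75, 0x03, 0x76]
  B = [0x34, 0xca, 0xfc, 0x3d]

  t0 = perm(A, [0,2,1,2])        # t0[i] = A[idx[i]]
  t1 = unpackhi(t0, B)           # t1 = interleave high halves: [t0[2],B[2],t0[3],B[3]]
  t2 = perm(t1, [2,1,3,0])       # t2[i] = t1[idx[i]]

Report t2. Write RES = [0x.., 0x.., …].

t0 = [0xa2, 0x03, 0x75, 0x03]
t1 = [0x75, 0xfc, 0x03, 0x3d]
t2 = [0x03, 0xfc, 0x3d, 0x75]

RES = [0x03, 0xfc, 0x3d, 0x75]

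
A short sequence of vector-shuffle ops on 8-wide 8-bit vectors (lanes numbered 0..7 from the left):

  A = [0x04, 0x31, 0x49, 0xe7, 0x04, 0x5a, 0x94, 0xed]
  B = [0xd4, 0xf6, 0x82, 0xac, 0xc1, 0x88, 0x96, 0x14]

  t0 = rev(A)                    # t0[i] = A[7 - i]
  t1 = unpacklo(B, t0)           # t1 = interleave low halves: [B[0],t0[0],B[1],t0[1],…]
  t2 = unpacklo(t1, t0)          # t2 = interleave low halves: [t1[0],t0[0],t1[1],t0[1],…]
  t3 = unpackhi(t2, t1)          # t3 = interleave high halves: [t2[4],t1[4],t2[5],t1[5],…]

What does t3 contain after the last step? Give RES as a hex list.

  t0: ed 94 5a 04 e7 49 31 04
  t1: d4 ed f6 94 82 5a ac 04
  t2: d4 ed ed 94 f6 5a 94 04
  t3: f6 82 5a 5a 94 ac 04 04

RES = [ 0xf6  0x82  0x5a  0x5a  0x94  0xac  0x04  0x04 ]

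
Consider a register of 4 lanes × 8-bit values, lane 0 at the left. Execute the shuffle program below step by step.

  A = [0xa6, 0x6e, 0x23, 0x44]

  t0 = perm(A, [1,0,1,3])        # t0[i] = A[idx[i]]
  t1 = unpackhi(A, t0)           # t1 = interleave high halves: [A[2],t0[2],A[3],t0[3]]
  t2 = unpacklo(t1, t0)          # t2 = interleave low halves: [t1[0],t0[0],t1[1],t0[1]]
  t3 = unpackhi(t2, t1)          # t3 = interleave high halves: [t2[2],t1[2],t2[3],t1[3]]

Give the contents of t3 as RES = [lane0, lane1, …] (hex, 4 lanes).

RES = [0x6e, 0x44, 0xa6, 0x44]

→ t0 |6e|a6|6e|44|
→ t1 |23|6e|44|44|
→ t2 |23|6e|6e|a6|
→ t3 |6e|44|a6|44|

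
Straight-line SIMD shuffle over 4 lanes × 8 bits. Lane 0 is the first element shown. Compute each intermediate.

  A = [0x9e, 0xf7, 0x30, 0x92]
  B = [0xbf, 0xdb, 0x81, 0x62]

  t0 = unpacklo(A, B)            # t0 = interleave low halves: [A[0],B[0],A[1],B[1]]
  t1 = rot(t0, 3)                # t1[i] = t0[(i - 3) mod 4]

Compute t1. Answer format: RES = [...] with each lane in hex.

→ t0 |9e|bf|f7|db|
→ t1 |bf|f7|db|9e|

RES = [ 0xbf  0xf7  0xdb  0x9e ]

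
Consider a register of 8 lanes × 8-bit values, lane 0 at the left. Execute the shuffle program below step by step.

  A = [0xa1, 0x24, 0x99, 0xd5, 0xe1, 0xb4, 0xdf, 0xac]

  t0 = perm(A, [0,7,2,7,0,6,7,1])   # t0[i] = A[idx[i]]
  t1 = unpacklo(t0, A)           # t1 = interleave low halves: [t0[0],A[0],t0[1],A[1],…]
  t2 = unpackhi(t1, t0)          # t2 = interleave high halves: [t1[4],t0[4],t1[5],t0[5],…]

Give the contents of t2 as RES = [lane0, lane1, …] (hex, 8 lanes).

  t0: a1 ac 99 ac a1 df ac 24
  t1: a1 a1 ac 24 99 99 ac d5
  t2: 99 a1 99 df ac ac d5 24

RES = [0x99, 0xa1, 0x99, 0xdf, 0xac, 0xac, 0xd5, 0x24]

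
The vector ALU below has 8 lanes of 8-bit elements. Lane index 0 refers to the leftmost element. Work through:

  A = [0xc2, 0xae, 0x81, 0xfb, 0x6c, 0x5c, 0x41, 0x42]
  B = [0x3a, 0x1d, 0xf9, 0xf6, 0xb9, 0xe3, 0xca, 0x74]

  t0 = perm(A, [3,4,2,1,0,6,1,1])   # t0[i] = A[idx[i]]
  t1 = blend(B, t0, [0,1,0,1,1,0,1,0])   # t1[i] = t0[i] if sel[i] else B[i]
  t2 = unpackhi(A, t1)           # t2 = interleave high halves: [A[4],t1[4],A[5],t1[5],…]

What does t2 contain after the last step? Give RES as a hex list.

RES = [ 0x6c  0xc2  0x5c  0xe3  0x41  0xae  0x42  0x74 ]

t0 = [0xfb, 0x6c, 0x81, 0xae, 0xc2, 0x41, 0xae, 0xae]
t1 = [0x3a, 0x6c, 0xf9, 0xae, 0xc2, 0xe3, 0xae, 0x74]
t2 = [0x6c, 0xc2, 0x5c, 0xe3, 0x41, 0xae, 0x42, 0x74]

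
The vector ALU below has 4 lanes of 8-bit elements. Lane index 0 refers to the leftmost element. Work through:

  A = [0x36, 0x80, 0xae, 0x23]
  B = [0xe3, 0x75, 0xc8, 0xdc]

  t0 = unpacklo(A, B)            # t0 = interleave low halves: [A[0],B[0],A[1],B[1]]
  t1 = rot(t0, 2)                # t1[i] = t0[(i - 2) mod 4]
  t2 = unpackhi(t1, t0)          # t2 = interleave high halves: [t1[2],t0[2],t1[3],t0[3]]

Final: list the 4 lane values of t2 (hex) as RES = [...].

RES = [0x36, 0x80, 0xe3, 0x75]

t0 = [0x36, 0xe3, 0x80, 0x75]
t1 = [0x80, 0x75, 0x36, 0xe3]
t2 = [0x36, 0x80, 0xe3, 0x75]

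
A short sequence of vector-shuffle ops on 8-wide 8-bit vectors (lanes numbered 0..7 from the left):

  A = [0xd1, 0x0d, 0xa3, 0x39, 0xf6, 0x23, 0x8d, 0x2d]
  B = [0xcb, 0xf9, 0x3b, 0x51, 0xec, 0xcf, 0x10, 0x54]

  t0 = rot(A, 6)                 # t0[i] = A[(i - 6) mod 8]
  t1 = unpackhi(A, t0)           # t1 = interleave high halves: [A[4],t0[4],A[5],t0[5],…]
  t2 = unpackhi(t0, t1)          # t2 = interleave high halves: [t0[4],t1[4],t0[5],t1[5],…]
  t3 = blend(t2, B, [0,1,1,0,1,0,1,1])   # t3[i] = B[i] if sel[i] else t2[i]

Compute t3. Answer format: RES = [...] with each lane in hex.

→ t0 |a3|39|f6|23|8d|2d|d1|0d|
→ t1 |f6|8d|23|2d|8d|d1|2d|0d|
→ t2 |8d|8d|2d|d1|d1|2d|0d|0d|
→ t3 |8d|f9|3b|d1|ec|2d|10|54|

RES = [0x8d, 0xf9, 0x3b, 0xd1, 0xec, 0x2d, 0x10, 0x54]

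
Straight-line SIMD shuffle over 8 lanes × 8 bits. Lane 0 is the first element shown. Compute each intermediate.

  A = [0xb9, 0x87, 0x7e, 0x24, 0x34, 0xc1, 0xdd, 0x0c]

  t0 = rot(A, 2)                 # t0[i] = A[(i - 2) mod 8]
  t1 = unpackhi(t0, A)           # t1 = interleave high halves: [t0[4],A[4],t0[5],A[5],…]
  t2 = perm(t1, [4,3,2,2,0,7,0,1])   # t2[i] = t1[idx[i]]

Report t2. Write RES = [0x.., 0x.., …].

t0 = [0xdd, 0x0c, 0xb9, 0x87, 0x7e, 0x24, 0x34, 0xc1]
t1 = [0x7e, 0x34, 0x24, 0xc1, 0x34, 0xdd, 0xc1, 0x0c]
t2 = [0x34, 0xc1, 0x24, 0x24, 0x7e, 0x0c, 0x7e, 0x34]

RES = [ 0x34  0xc1  0x24  0x24  0x7e  0x0c  0x7e  0x34 ]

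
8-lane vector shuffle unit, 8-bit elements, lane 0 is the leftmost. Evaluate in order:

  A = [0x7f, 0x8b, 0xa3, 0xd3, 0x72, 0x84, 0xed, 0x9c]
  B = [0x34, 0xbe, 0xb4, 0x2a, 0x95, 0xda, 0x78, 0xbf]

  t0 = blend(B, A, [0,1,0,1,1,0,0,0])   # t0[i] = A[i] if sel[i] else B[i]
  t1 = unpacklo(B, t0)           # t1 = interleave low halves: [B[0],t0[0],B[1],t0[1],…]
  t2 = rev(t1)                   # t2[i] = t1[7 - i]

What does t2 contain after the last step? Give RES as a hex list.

t0 = [0x34, 0x8b, 0xb4, 0xd3, 0x72, 0xda, 0x78, 0xbf]
t1 = [0x34, 0x34, 0xbe, 0x8b, 0xb4, 0xb4, 0x2a, 0xd3]
t2 = [0xd3, 0x2a, 0xb4, 0xb4, 0x8b, 0xbe, 0x34, 0x34]

RES = [ 0xd3  0x2a  0xb4  0xb4  0x8b  0xbe  0x34  0x34 ]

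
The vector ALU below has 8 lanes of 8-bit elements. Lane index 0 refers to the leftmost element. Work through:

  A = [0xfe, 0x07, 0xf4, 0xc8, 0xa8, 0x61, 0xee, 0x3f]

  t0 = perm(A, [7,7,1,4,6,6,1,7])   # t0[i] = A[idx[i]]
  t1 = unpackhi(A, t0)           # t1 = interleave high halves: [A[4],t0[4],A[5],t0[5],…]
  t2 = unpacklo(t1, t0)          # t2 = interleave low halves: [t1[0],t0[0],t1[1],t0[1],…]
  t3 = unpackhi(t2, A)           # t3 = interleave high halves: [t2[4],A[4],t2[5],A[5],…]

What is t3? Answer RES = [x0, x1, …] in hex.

RES = [0x61, 0xa8, 0x07, 0x61, 0xee, 0xee, 0xa8, 0x3f]

t0 = [0x3f, 0x3f, 0x07, 0xa8, 0xee, 0xee, 0x07, 0x3f]
t1 = [0xa8, 0xee, 0x61, 0xee, 0xee, 0x07, 0x3f, 0x3f]
t2 = [0xa8, 0x3f, 0xee, 0x3f, 0x61, 0x07, 0xee, 0xa8]
t3 = [0x61, 0xa8, 0x07, 0x61, 0xee, 0xee, 0xa8, 0x3f]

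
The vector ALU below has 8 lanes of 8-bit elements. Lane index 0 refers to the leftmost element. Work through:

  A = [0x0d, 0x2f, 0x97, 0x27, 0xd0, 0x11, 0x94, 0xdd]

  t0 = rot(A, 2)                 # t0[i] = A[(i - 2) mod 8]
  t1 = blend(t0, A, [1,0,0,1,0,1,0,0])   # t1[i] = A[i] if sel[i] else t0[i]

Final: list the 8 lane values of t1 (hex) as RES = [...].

RES = [ 0x0d  0xdd  0x0d  0x27  0x97  0x11  0xd0  0x11 ]

t0 = [0x94, 0xdd, 0x0d, 0x2f, 0x97, 0x27, 0xd0, 0x11]
t1 = [0x0d, 0xdd, 0x0d, 0x27, 0x97, 0x11, 0xd0, 0x11]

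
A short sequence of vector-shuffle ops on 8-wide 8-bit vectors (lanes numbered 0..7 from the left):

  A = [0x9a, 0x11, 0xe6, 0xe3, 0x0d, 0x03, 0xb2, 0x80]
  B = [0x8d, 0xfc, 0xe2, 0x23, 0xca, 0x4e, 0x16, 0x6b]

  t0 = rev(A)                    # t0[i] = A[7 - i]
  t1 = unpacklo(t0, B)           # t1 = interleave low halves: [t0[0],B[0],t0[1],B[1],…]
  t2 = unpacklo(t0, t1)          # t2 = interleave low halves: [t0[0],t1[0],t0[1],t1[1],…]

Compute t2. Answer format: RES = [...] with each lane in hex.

  t0: 80 b2 03 0d e3 e6 11 9a
  t1: 80 8d b2 fc 03 e2 0d 23
  t2: 80 80 b2 8d 03 b2 0d fc

RES = [ 0x80  0x80  0xb2  0x8d  0x03  0xb2  0x0d  0xfc ]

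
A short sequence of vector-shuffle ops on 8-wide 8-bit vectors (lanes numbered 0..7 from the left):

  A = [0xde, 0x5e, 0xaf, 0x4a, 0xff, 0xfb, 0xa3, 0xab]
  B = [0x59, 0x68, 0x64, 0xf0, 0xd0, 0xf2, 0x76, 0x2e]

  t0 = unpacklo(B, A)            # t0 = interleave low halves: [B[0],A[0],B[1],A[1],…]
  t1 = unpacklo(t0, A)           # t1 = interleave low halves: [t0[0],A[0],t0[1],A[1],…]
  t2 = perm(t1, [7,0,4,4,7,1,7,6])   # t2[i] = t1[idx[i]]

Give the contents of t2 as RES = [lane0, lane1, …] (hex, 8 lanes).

RES = [0x4a, 0x59, 0x68, 0x68, 0x4a, 0xde, 0x4a, 0x5e]

  t0: 59 de 68 5e 64 af f0 4a
  t1: 59 de de 5e 68 af 5e 4a
  t2: 4a 59 68 68 4a de 4a 5e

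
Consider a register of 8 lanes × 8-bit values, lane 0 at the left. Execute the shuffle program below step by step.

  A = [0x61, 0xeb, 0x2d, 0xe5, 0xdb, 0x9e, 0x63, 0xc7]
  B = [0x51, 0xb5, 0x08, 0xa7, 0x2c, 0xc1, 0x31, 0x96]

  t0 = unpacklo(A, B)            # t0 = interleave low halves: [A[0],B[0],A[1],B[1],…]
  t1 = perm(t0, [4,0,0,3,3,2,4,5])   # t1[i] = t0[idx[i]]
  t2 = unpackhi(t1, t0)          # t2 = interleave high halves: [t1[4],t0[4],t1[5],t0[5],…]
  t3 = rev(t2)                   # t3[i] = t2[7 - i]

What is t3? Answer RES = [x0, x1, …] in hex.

RES = [0xa7, 0x08, 0xe5, 0x2d, 0x08, 0xeb, 0x2d, 0xb5]

t0 = [0x61, 0x51, 0xeb, 0xb5, 0x2d, 0x08, 0xe5, 0xa7]
t1 = [0x2d, 0x61, 0x61, 0xb5, 0xb5, 0xeb, 0x2d, 0x08]
t2 = [0xb5, 0x2d, 0xeb, 0x08, 0x2d, 0xe5, 0x08, 0xa7]
t3 = [0xa7, 0x08, 0xe5, 0x2d, 0x08, 0xeb, 0x2d, 0xb5]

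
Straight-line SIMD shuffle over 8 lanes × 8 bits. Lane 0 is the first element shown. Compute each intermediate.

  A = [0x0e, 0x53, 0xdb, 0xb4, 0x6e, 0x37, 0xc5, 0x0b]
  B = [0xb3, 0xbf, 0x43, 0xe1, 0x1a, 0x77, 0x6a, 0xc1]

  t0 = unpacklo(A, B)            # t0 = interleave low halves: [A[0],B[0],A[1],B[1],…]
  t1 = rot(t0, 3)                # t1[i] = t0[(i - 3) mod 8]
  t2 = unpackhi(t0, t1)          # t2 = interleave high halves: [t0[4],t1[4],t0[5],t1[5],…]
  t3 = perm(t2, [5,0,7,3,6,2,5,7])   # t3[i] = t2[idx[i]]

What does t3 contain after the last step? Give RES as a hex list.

RES = [0xbf, 0xdb, 0xdb, 0x53, 0xe1, 0x43, 0xbf, 0xdb]

t0 = [0x0e, 0xb3, 0x53, 0xbf, 0xdb, 0x43, 0xb4, 0xe1]
t1 = [0x43, 0xb4, 0xe1, 0x0e, 0xb3, 0x53, 0xbf, 0xdb]
t2 = [0xdb, 0xb3, 0x43, 0x53, 0xb4, 0xbf, 0xe1, 0xdb]
t3 = [0xbf, 0xdb, 0xdb, 0x53, 0xe1, 0x43, 0xbf, 0xdb]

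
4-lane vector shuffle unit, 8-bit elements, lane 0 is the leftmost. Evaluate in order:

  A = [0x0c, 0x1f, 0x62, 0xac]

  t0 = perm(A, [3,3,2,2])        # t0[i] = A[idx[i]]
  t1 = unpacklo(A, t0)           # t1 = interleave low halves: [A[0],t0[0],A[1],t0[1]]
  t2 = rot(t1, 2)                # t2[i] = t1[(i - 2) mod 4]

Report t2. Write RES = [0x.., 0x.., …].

  t0: ac ac 62 62
  t1: 0c ac 1f ac
  t2: 1f ac 0c ac

RES = [0x1f, 0xac, 0x0c, 0xac]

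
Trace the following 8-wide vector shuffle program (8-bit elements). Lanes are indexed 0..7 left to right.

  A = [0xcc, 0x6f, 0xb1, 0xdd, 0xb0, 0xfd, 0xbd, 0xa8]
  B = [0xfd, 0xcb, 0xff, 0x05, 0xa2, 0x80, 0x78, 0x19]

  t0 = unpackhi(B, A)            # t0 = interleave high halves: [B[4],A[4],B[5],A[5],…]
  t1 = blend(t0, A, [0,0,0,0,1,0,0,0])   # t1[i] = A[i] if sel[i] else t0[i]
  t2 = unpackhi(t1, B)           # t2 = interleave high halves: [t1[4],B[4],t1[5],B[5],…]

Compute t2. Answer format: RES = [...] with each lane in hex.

RES = [0xb0, 0xa2, 0xbd, 0x80, 0x19, 0x78, 0xa8, 0x19]

t0 = [0xa2, 0xb0, 0x80, 0xfd, 0x78, 0xbd, 0x19, 0xa8]
t1 = [0xa2, 0xb0, 0x80, 0xfd, 0xb0, 0xbd, 0x19, 0xa8]
t2 = [0xb0, 0xa2, 0xbd, 0x80, 0x19, 0x78, 0xa8, 0x19]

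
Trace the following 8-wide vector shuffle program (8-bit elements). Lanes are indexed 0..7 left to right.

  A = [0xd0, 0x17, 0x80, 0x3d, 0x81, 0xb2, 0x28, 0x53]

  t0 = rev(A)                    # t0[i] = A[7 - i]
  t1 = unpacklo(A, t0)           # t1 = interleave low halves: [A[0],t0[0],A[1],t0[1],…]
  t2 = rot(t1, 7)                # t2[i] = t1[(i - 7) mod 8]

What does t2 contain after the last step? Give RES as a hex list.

t0 = [0x53, 0x28, 0xb2, 0x81, 0x3d, 0x80, 0x17, 0xd0]
t1 = [0xd0, 0x53, 0x17, 0x28, 0x80, 0xb2, 0x3d, 0x81]
t2 = [0x53, 0x17, 0x28, 0x80, 0xb2, 0x3d, 0x81, 0xd0]

RES = [0x53, 0x17, 0x28, 0x80, 0xb2, 0x3d, 0x81, 0xd0]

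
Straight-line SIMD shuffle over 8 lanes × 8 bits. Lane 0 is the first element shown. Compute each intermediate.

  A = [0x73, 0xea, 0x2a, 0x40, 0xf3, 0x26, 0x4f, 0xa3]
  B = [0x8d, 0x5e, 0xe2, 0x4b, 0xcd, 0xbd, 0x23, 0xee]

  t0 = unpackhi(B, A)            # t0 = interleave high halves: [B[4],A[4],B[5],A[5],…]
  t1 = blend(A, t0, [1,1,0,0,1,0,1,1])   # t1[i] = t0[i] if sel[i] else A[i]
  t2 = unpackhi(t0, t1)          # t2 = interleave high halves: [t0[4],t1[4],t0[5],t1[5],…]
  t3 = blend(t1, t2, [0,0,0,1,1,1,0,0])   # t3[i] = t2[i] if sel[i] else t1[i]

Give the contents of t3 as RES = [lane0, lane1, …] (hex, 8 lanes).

RES = [ 0xcd  0xf3  0x2a  0x26  0xee  0xee  0xee  0xa3 ]

→ t0 |cd|f3|bd|26|23|4f|ee|a3|
→ t1 |cd|f3|2a|40|23|26|ee|a3|
→ t2 |23|23|4f|26|ee|ee|a3|a3|
→ t3 |cd|f3|2a|26|ee|ee|ee|a3|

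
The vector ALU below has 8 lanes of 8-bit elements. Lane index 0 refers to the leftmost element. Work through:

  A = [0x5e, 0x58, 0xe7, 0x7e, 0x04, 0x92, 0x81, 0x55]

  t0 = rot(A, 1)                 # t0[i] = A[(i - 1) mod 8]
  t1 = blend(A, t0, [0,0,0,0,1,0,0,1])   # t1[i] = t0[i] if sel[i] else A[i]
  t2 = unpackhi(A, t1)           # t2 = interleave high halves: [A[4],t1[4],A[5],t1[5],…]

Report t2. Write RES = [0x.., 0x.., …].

RES = [ 0x04  0x7e  0x92  0x92  0x81  0x81  0x55  0x81 ]

→ t0 |55|5e|58|e7|7e|04|92|81|
→ t1 |5e|58|e7|7e|7e|92|81|81|
→ t2 |04|7e|92|92|81|81|55|81|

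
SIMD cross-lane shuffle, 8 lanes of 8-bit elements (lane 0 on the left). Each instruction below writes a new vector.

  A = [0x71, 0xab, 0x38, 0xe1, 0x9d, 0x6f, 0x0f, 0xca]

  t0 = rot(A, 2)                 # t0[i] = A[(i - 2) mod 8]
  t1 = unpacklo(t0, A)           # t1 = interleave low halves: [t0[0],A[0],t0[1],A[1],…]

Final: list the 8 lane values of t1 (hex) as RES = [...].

→ t0 |0f|ca|71|ab|38|e1|9d|6f|
→ t1 |0f|71|ca|ab|71|38|ab|e1|

RES = [0x0f, 0x71, 0xca, 0xab, 0x71, 0x38, 0xab, 0xe1]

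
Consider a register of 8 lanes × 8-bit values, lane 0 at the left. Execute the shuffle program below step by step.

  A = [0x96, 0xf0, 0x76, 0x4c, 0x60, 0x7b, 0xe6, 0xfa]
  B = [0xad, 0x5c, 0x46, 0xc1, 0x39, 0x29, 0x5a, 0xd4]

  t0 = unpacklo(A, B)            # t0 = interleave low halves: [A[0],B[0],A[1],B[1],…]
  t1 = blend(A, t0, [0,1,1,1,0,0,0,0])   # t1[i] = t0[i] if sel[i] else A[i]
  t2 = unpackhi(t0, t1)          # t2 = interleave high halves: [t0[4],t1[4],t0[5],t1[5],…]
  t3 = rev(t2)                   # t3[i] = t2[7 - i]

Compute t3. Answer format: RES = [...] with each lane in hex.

RES = [ 0xfa  0xc1  0xe6  0x4c  0x7b  0x46  0x60  0x76 ]

→ t0 |96|ad|f0|5c|76|46|4c|c1|
→ t1 |96|ad|f0|5c|60|7b|e6|fa|
→ t2 |76|60|46|7b|4c|e6|c1|fa|
→ t3 |fa|c1|e6|4c|7b|46|60|76|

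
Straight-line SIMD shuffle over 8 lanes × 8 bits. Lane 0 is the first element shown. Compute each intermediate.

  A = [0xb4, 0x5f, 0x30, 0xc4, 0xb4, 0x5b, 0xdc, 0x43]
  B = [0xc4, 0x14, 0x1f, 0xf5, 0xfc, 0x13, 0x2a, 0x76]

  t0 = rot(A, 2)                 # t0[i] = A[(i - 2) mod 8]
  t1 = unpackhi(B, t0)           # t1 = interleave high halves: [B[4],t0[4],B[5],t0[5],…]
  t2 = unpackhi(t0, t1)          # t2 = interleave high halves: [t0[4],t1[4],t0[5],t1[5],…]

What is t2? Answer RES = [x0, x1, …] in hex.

RES = [0x30, 0x2a, 0xc4, 0xb4, 0xb4, 0x76, 0x5b, 0x5b]

t0 = [0xdc, 0x43, 0xb4, 0x5f, 0x30, 0xc4, 0xb4, 0x5b]
t1 = [0xfc, 0x30, 0x13, 0xc4, 0x2a, 0xb4, 0x76, 0x5b]
t2 = [0x30, 0x2a, 0xc4, 0xb4, 0xb4, 0x76, 0x5b, 0x5b]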